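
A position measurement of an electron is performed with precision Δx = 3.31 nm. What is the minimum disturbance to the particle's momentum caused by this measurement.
1.593 × 10^-26 kg·m/s

The uncertainty principle implies that measuring position disturbs momentum:
ΔxΔp ≥ ℏ/2

When we measure position with precision Δx, we necessarily introduce a momentum uncertainty:
Δp ≥ ℏ/(2Δx)
Δp_min = (1.055e-34 J·s) / (2 × 3.310e-09 m)
Δp_min = 1.593e-26 kg·m/s

The more precisely we measure position, the greater the momentum disturbance.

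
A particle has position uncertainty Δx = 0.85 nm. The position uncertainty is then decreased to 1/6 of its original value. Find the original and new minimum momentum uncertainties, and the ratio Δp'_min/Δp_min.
Original Δp_min = 6.203 × 10^-26 kg·m/s; new Δp'_min = 3.722 × 10^-25 kg·m/s; ratio Δp'_min/Δp_min = 6.

From the uncertainty principle ΔxΔp ≥ ℏ/2, the minimum momentum uncertainty is Δp_min = ℏ/(2Δx).

Original (Δx = 0.85 nm = 8.500e-10 m):
Δp_min = (1.055e-34 J·s)/(2 × 8.500e-10 m) = 6.203e-26 kg·m/s

When Δx → (1/6)Δx:
Δp'_min = ℏ/(2 × (1/6)Δx) = 6 × ℏ/(2Δx) = 6 × Δp_min
Δp'_min = 6 × 6.203e-26 kg·m/s = 3.722e-25 kg·m/s

Since Δp_min ∝ 1/Δx, when Δx is decreased to 1/6 of its original value, Δp_min increases to 6 times its original value.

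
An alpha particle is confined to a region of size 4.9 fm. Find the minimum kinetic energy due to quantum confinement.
54.386 keV

Using the uncertainty principle:

1. Position uncertainty: Δx ≈ 4.900e-15 m
2. Minimum momentum uncertainty: Δp = ℏ/(2Δx) = 1.076e-20 kg·m/s
3. Minimum kinetic energy:
   KE = (Δp)²/(2m) = (1.076e-20)²/(2 × 6.645e-27 kg)
   KE = 8.714e-15 J = 54.386 keV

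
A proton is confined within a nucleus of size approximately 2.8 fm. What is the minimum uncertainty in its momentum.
1.883 × 10^-20 kg·m/s

Using the Heisenberg uncertainty principle:
ΔxΔp ≥ ℏ/2

With Δx ≈ L = 2.800e-15 m (the confinement size):
Δp_min = ℏ/(2Δx)
Δp_min = (1.055e-34 J·s) / (2 × 2.800e-15 m)
Δp_min = 1.883e-20 kg·m/s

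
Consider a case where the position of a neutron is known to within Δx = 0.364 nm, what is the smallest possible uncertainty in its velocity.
86.487 m/s

Using the Heisenberg uncertainty principle and Δp = mΔv:
ΔxΔp ≥ ℏ/2
Δx(mΔv) ≥ ℏ/2

The minimum uncertainty in velocity is:
Δv_min = ℏ/(2mΔx)
Δv_min = (1.055e-34 J·s) / (2 × 1.675e-27 kg × 3.640e-10 m)
Δv_min = 8.649e+01 m/s = 86.487 m/s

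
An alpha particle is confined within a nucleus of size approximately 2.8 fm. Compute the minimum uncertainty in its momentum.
1.883 × 10^-20 kg·m/s

Using the Heisenberg uncertainty principle:
ΔxΔp ≥ ℏ/2

With Δx ≈ L = 2.800e-15 m (the confinement size):
Δp_min = ℏ/(2Δx)
Δp_min = (1.055e-34 J·s) / (2 × 2.800e-15 m)
Δp_min = 1.883e-20 kg·m/s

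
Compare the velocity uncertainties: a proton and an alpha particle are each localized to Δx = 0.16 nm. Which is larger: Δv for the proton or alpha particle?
The proton has the larger minimum velocity uncertainty, by a ratio of 4.0.

For both particles, Δp_min = ℏ/(2Δx) = 3.296e-25 kg·m/s (same for both).

The velocity uncertainty is Δv = Δp/m:
- proton: Δv = 3.296e-25 / 1.673e-27 = 1.970e+02 m/s = 197.028 m/s
- alpha particle: Δv = 3.296e-25 / 6.645e-27 = 4.960e+01 m/s = 49.597 m/s

Ratio: 1.970e+02 / 4.960e+01 = 4.0

The lighter particle has larger velocity uncertainty because Δv ∝ 1/m.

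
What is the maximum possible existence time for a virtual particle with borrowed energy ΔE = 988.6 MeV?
3.329 × 10^-25 s

Using the energy-time uncertainty principle:
ΔEΔt ≥ ℏ/2

For a virtual particle borrowing energy ΔE, the maximum lifetime is:
Δt_max = ℏ/(2ΔE)

Converting energy:
ΔE = 988.6 MeV = 1.584e-10 J

Δt_max = (1.055e-34 J·s) / (2 × 1.584e-10 J)
Δt_max = 3.329e-25 s = 3.329 × 10^-25 s

Virtual particles with higher borrowed energy exist for shorter times.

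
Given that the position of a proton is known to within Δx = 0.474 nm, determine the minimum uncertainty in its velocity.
66.507 m/s

Using the Heisenberg uncertainty principle and Δp = mΔv:
ΔxΔp ≥ ℏ/2
Δx(mΔv) ≥ ℏ/2

The minimum uncertainty in velocity is:
Δv_min = ℏ/(2mΔx)
Δv_min = (1.055e-34 J·s) / (2 × 1.673e-27 kg × 4.740e-10 m)
Δv_min = 6.651e+01 m/s = 66.507 m/s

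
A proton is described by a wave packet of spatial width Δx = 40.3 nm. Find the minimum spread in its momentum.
1.308 × 10^-27 kg·m/s

For a wave packet, the spatial width Δx and momentum spread Δp are related by the uncertainty principle:
ΔxΔp ≥ ℏ/2

The minimum momentum spread is:
Δp_min = ℏ/(2Δx)
Δp_min = (1.055e-34 J·s) / (2 × 4.030e-08 m)
Δp_min = 1.308e-27 kg·m/s

A wave packet cannot have both a well-defined position and well-defined momentum.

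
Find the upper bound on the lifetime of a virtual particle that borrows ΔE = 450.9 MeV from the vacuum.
7.299 × 10^-25 s

Using the energy-time uncertainty principle:
ΔEΔt ≥ ℏ/2

For a virtual particle borrowing energy ΔE, the maximum lifetime is:
Δt_max = ℏ/(2ΔE)

Converting energy:
ΔE = 450.9 MeV = 7.224e-11 J

Δt_max = (1.055e-34 J·s) / (2 × 7.224e-11 J)
Δt_max = 7.299e-25 s = 7.299 × 10^-25 s

Virtual particles with higher borrowed energy exist for shorter times.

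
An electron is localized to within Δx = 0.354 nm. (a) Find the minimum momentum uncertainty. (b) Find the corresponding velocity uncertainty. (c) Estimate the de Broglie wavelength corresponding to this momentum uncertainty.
(a) Δp_min = 1.490 × 10^-25 kg·m/s
(b) Δv_min = 163.514 km/s
(c) λ_dB = 4.448 nm

Step-by-step:

(a) From the uncertainty principle:
Δp_min = ℏ/(2Δx) = (1.055e-34 J·s)/(2 × 3.540e-10 m) = 1.490e-25 kg·m/s

(b) The velocity uncertainty:
Δv = Δp/m = (1.490e-25 kg·m/s)/(9.109e-31 kg) = 1.635e+05 m/s = 163.514 km/s

(c) The de Broglie wavelength for this momentum:
λ = h/p = (6.626e-34 J·s)/(1.490e-25 kg·m/s) = 4.448e-09 m = 4.448 nm

Note: The de Broglie wavelength is comparable to the localization size, as expected from wave-particle duality.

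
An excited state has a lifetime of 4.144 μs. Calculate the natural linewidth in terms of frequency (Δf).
19.203 kHz

Using the energy-time uncertainty principle and E = hf:
ΔEΔt ≥ ℏ/2
hΔf·Δt ≥ ℏ/2

The minimum frequency uncertainty is:
Δf = ℏ/(2hτ) = 1/(4πτ)
Δf = 1/(4π × 4.144e-06 s)
Δf = 1.920e+04 Hz = 19.203 kHz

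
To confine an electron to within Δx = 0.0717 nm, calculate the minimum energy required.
1.853 eV

Localizing a particle requires giving it sufficient momentum uncertainty:

1. From uncertainty principle: Δp ≥ ℏ/(2Δx)
   Δp_min = (1.055e-34 J·s) / (2 × 7.170e-11 m)
   Δp_min = 7.354e-25 kg·m/s

2. This momentum uncertainty corresponds to kinetic energy:
   KE ≈ (Δp)²/(2m) = (7.354e-25)²/(2 × 9.109e-31 kg)
   KE = 2.968e-19 J = 1.853 eV

Tighter localization requires more energy.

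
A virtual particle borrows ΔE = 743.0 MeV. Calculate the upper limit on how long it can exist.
4.429 × 10^-25 s

Using the energy-time uncertainty principle:
ΔEΔt ≥ ℏ/2

For a virtual particle borrowing energy ΔE, the maximum lifetime is:
Δt_max = ℏ/(2ΔE)

Converting energy:
ΔE = 743.0 MeV = 1.190e-10 J

Δt_max = (1.055e-34 J·s) / (2 × 1.190e-10 J)
Δt_max = 4.429e-25 s = 4.429 × 10^-25 s

Virtual particles with higher borrowed energy exist for shorter times.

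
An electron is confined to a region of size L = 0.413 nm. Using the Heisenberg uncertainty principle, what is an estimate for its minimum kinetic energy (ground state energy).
55.842 meV

Using the uncertainty principle to estimate ground state energy:

1. The position uncertainty is approximately the confinement size:
   Δx ≈ L = 4.130e-10 m

2. From ΔxΔp ≥ ℏ/2, the minimum momentum uncertainty is:
   Δp ≈ ℏ/(2L) = 1.277e-25 kg·m/s

3. The kinetic energy is approximately:
   KE ≈ (Δp)²/(2m) = (1.277e-25)²/(2 × 9.109e-31 kg)
   KE ≈ 8.947e-21 J = 55.842 meV

This is an order-of-magnitude estimate of the ground state energy.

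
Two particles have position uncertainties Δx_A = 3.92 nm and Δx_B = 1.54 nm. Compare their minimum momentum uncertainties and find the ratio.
Particle B has the larger minimum momentum uncertainty, by a factor of 2.55.

For each particle, the minimum momentum uncertainty is Δp_min = ℏ/(2Δx):

Particle A: Δp_A = ℏ/(2×3.920e-09 m) = 1.345e-26 kg·m/s
Particle B: Δp_B = ℏ/(2×1.540e-09 m) = 3.424e-26 kg·m/s

Ratio: Δp_B/Δp_A = 2.55

Since Δp_min ∝ 1/Δx, the particle with smaller position uncertainty (B) has larger momentum uncertainty.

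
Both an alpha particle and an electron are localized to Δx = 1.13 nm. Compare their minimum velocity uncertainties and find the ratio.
The electron has the larger minimum velocity uncertainty, by a ratio of 7294.3.

For both particles, Δp_min = ℏ/(2Δx) = 4.666e-26 kg·m/s (same for both).

The velocity uncertainty is Δv = Δp/m:
- alpha particle: Δv = 4.666e-26 / 6.645e-27 = 7.023e+00 m/s = 7.023 m/s
- electron: Δv = 4.666e-26 / 9.109e-31 = 5.122e+04 m/s = 51.225 km/s

Ratio: 5.122e+04 / 7.023e+00 = 7294.3

The lighter particle has larger velocity uncertainty because Δv ∝ 1/m.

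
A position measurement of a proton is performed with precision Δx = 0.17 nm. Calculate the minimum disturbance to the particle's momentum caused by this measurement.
3.102 × 10^-25 kg·m/s

The uncertainty principle implies that measuring position disturbs momentum:
ΔxΔp ≥ ℏ/2

When we measure position with precision Δx, we necessarily introduce a momentum uncertainty:
Δp ≥ ℏ/(2Δx)
Δp_min = (1.055e-34 J·s) / (2 × 1.700e-10 m)
Δp_min = 3.102e-25 kg·m/s

The more precisely we measure position, the greater the momentum disturbance.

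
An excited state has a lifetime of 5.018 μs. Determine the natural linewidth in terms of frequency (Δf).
15.858 kHz

Using the energy-time uncertainty principle and E = hf:
ΔEΔt ≥ ℏ/2
hΔf·Δt ≥ ℏ/2

The minimum frequency uncertainty is:
Δf = ℏ/(2hτ) = 1/(4πτ)
Δf = 1/(4π × 5.018e-06 s)
Δf = 1.586e+04 Hz = 15.858 kHz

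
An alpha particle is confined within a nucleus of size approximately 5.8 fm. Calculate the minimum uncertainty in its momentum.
9.091 × 10^-21 kg·m/s

Using the Heisenberg uncertainty principle:
ΔxΔp ≥ ℏ/2

With Δx ≈ L = 5.800e-15 m (the confinement size):
Δp_min = ℏ/(2Δx)
Δp_min = (1.055e-34 J·s) / (2 × 5.800e-15 m)
Δp_min = 9.091e-21 kg·m/s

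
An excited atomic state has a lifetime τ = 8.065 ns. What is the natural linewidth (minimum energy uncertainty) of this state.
40.807 neV

Using the energy-time uncertainty principle:
ΔEΔt ≥ ℏ/2

The lifetime τ represents the time uncertainty Δt.
The natural linewidth (minimum energy uncertainty) is:

ΔE = ℏ/(2τ)
ΔE = (1.055e-34 J·s) / (2 × 8.065e-09 s)
ΔE = 6.538e-27 J = 40.807 neV

This natural linewidth limits the precision of spectroscopic measurements.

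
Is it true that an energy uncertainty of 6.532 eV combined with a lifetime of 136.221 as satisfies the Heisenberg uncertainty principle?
Yes, it satisfies the uncertainty relation.

Calculate the product ΔEΔt:
ΔE = 6.532 eV = 1.047e-18 J
ΔEΔt = (1.047e-18 J) × (1.362e-16 s)
ΔEΔt = 1.426e-34 J·s

Compare to the minimum allowed value ℏ/2:
ℏ/2 = 5.273e-35 J·s

Since ΔEΔt = 1.426e-34 J·s ≥ 5.273e-35 J·s = ℏ/2,
this satisfies the uncertainty relation.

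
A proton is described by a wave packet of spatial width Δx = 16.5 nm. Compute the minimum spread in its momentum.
3.196 × 10^-27 kg·m/s

For a wave packet, the spatial width Δx and momentum spread Δp are related by the uncertainty principle:
ΔxΔp ≥ ℏ/2

The minimum momentum spread is:
Δp_min = ℏ/(2Δx)
Δp_min = (1.055e-34 J·s) / (2 × 1.650e-08 m)
Δp_min = 3.196e-27 kg·m/s

A wave packet cannot have both a well-defined position and well-defined momentum.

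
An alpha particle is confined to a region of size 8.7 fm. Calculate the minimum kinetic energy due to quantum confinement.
17.252 keV

Using the uncertainty principle:

1. Position uncertainty: Δx ≈ 8.700e-15 m
2. Minimum momentum uncertainty: Δp = ℏ/(2Δx) = 6.061e-21 kg·m/s
3. Minimum kinetic energy:
   KE = (Δp)²/(2m) = (6.061e-21)²/(2 × 6.645e-27 kg)
   KE = 2.764e-15 J = 17.252 keV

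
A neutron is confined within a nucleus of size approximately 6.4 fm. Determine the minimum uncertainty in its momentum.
8.239 × 10^-21 kg·m/s

Using the Heisenberg uncertainty principle:
ΔxΔp ≥ ℏ/2

With Δx ≈ L = 6.400e-15 m (the confinement size):
Δp_min = ℏ/(2Δx)
Δp_min = (1.055e-34 J·s) / (2 × 6.400e-15 m)
Δp_min = 8.239e-21 kg·m/s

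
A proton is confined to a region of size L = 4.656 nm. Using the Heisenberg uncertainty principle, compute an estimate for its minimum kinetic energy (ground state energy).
239.292 neV

Using the uncertainty principle to estimate ground state energy:

1. The position uncertainty is approximately the confinement size:
   Δx ≈ L = 4.656e-09 m

2. From ΔxΔp ≥ ℏ/2, the minimum momentum uncertainty is:
   Δp ≈ ℏ/(2L) = 1.132e-26 kg·m/s

3. The kinetic energy is approximately:
   KE ≈ (Δp)²/(2m) = (1.132e-26)²/(2 × 1.673e-27 kg)
   KE ≈ 3.834e-26 J = 239.292 neV

This is an order-of-magnitude estimate of the ground state energy.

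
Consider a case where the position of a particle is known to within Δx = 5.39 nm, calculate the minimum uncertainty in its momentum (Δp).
9.783 × 10^-27 kg·m/s

Using the Heisenberg uncertainty principle:
ΔxΔp ≥ ℏ/2

The minimum uncertainty in momentum is:
Δp_min = ℏ/(2Δx)
Δp_min = (1.055e-34 J·s) / (2 × 5.390e-09 m)
Δp_min = 9.783e-27 kg·m/s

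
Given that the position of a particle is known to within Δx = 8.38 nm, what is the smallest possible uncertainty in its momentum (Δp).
6.292 × 10^-27 kg·m/s

Using the Heisenberg uncertainty principle:
ΔxΔp ≥ ℏ/2

The minimum uncertainty in momentum is:
Δp_min = ℏ/(2Δx)
Δp_min = (1.055e-34 J·s) / (2 × 8.380e-09 m)
Δp_min = 6.292e-27 kg·m/s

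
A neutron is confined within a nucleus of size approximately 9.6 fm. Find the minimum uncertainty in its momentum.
5.493 × 10^-21 kg·m/s

Using the Heisenberg uncertainty principle:
ΔxΔp ≥ ℏ/2

With Δx ≈ L = 9.600e-15 m (the confinement size):
Δp_min = ℏ/(2Δx)
Δp_min = (1.055e-34 J·s) / (2 × 9.600e-15 m)
Δp_min = 5.493e-21 kg·m/s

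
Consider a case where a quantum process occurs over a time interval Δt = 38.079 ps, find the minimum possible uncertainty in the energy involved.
8.643 μeV

Using the energy-time uncertainty principle:
ΔEΔt ≥ ℏ/2

The minimum uncertainty in energy is:
ΔE_min = ℏ/(2Δt)
ΔE_min = (1.055e-34 J·s) / (2 × 3.808e-11 s)
ΔE_min = 1.385e-24 J = 8.643 μeV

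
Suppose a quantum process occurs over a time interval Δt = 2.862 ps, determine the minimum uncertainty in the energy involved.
114.992 μeV

Using the energy-time uncertainty principle:
ΔEΔt ≥ ℏ/2

The minimum uncertainty in energy is:
ΔE_min = ℏ/(2Δt)
ΔE_min = (1.055e-34 J·s) / (2 × 2.862e-12 s)
ΔE_min = 1.842e-23 J = 114.992 μeV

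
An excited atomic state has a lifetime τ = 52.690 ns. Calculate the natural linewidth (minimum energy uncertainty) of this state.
6.246 neV

Using the energy-time uncertainty principle:
ΔEΔt ≥ ℏ/2

The lifetime τ represents the time uncertainty Δt.
The natural linewidth (minimum energy uncertainty) is:

ΔE = ℏ/(2τ)
ΔE = (1.055e-34 J·s) / (2 × 5.269e-08 s)
ΔE = 1.001e-27 J = 6.246 neV

This natural linewidth limits the precision of spectroscopic measurements.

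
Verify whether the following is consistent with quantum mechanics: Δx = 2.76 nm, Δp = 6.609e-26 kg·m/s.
Yes, it satisfies the uncertainty principle.

Calculate the product ΔxΔp:
ΔxΔp = (2.760e-09 m) × (6.609e-26 kg·m/s)
ΔxΔp = 1.824e-34 J·s

Compare to the minimum allowed value ℏ/2:
ℏ/2 = 5.273e-35 J·s

Since ΔxΔp = 1.824e-34 J·s ≥ 5.273e-35 J·s = ℏ/2,
the measurement satisfies the uncertainty principle.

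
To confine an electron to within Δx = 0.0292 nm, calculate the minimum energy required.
11.171 eV

Localizing a particle requires giving it sufficient momentum uncertainty:

1. From uncertainty principle: Δp ≥ ℏ/(2Δx)
   Δp_min = (1.055e-34 J·s) / (2 × 2.920e-11 m)
   Δp_min = 1.806e-24 kg·m/s

2. This momentum uncertainty corresponds to kinetic energy:
   KE ≈ (Δp)²/(2m) = (1.806e-24)²/(2 × 9.109e-31 kg)
   KE = 1.790e-18 J = 11.171 eV

Tighter localization requires more energy.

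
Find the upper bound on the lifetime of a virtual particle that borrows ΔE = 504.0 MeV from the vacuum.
6.530 × 10^-25 s

Using the energy-time uncertainty principle:
ΔEΔt ≥ ℏ/2

For a virtual particle borrowing energy ΔE, the maximum lifetime is:
Δt_max = ℏ/(2ΔE)

Converting energy:
ΔE = 504.0 MeV = 8.075e-11 J

Δt_max = (1.055e-34 J·s) / (2 × 8.075e-11 J)
Δt_max = 6.530e-25 s = 6.530 × 10^-25 s

Virtual particles with higher borrowed energy exist for shorter times.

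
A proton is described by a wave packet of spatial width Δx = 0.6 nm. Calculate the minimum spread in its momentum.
8.788 × 10^-26 kg·m/s

For a wave packet, the spatial width Δx and momentum spread Δp are related by the uncertainty principle:
ΔxΔp ≥ ℏ/2

The minimum momentum spread is:
Δp_min = ℏ/(2Δx)
Δp_min = (1.055e-34 J·s) / (2 × 6.000e-10 m)
Δp_min = 8.788e-26 kg·m/s

A wave packet cannot have both a well-defined position and well-defined momentum.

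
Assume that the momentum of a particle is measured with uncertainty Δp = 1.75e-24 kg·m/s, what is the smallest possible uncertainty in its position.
30.131 pm

Using the Heisenberg uncertainty principle:
ΔxΔp ≥ ℏ/2

The minimum uncertainty in position is:
Δx_min = ℏ/(2Δp)
Δx_min = (1.055e-34 J·s) / (2 × 1.750e-24 kg·m/s)
Δx_min = 3.013e-11 m = 30.131 pm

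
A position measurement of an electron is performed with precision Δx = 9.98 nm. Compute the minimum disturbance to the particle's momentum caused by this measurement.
5.283 × 10^-27 kg·m/s

The uncertainty principle implies that measuring position disturbs momentum:
ΔxΔp ≥ ℏ/2

When we measure position with precision Δx, we necessarily introduce a momentum uncertainty:
Δp ≥ ℏ/(2Δx)
Δp_min = (1.055e-34 J·s) / (2 × 9.980e-09 m)
Δp_min = 5.283e-27 kg·m/s

The more precisely we measure position, the greater the momentum disturbance.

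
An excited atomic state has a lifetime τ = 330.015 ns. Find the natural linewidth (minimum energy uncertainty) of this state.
997.246 peV

Using the energy-time uncertainty principle:
ΔEΔt ≥ ℏ/2

The lifetime τ represents the time uncertainty Δt.
The natural linewidth (minimum energy uncertainty) is:

ΔE = ℏ/(2τ)
ΔE = (1.055e-34 J·s) / (2 × 3.300e-07 s)
ΔE = 1.598e-28 J = 997.246 peV

This natural linewidth limits the precision of spectroscopic measurements.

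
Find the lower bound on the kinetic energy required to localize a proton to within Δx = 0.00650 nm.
122.780 meV

Localizing a particle requires giving it sufficient momentum uncertainty:

1. From uncertainty principle: Δp ≥ ℏ/(2Δx)
   Δp_min = (1.055e-34 J·s) / (2 × 6.500e-12 m)
   Δp_min = 8.112e-24 kg·m/s

2. This momentum uncertainty corresponds to kinetic energy:
   KE ≈ (Δp)²/(2m) = (8.112e-24)²/(2 × 1.673e-27 kg)
   KE = 1.967e-20 J = 122.780 meV

Tighter localization requires more energy.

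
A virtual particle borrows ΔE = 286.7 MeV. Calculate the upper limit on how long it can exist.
1.148 ys

Using the energy-time uncertainty principle:
ΔEΔt ≥ ℏ/2

For a virtual particle borrowing energy ΔE, the maximum lifetime is:
Δt_max = ℏ/(2ΔE)

Converting energy:
ΔE = 286.7 MeV = 4.593e-11 J

Δt_max = (1.055e-34 J·s) / (2 × 4.593e-11 J)
Δt_max = 1.148e-24 s = 1.148 ys

Virtual particles with higher borrowed energy exist for shorter times.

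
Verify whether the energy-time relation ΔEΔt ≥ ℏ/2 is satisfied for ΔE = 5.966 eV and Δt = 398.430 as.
Yes, it satisfies the uncertainty relation.

Calculate the product ΔEΔt:
ΔE = 5.966 eV = 9.559e-19 J
ΔEΔt = (9.559e-19 J) × (3.984e-16 s)
ΔEΔt = 3.808e-34 J·s

Compare to the minimum allowed value ℏ/2:
ℏ/2 = 5.273e-35 J·s

Since ΔEΔt = 3.808e-34 J·s ≥ 5.273e-35 J·s = ℏ/2,
this satisfies the uncertainty relation.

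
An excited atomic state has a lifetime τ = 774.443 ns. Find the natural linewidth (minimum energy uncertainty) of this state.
424.958 peV

Using the energy-time uncertainty principle:
ΔEΔt ≥ ℏ/2

The lifetime τ represents the time uncertainty Δt.
The natural linewidth (minimum energy uncertainty) is:

ΔE = ℏ/(2τ)
ΔE = (1.055e-34 J·s) / (2 × 7.744e-07 s)
ΔE = 6.809e-29 J = 424.958 peV

This natural linewidth limits the precision of spectroscopic measurements.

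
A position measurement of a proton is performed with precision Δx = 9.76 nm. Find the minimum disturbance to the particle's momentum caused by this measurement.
5.403 × 10^-27 kg·m/s

The uncertainty principle implies that measuring position disturbs momentum:
ΔxΔp ≥ ℏ/2

When we measure position with precision Δx, we necessarily introduce a momentum uncertainty:
Δp ≥ ℏ/(2Δx)
Δp_min = (1.055e-34 J·s) / (2 × 9.760e-09 m)
Δp_min = 5.403e-27 kg·m/s

The more precisely we measure position, the greater the momentum disturbance.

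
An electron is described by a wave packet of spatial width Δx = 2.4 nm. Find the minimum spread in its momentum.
2.197 × 10^-26 kg·m/s

For a wave packet, the spatial width Δx and momentum spread Δp are related by the uncertainty principle:
ΔxΔp ≥ ℏ/2

The minimum momentum spread is:
Δp_min = ℏ/(2Δx)
Δp_min = (1.055e-34 J·s) / (2 × 2.400e-09 m)
Δp_min = 2.197e-26 kg·m/s

A wave packet cannot have both a well-defined position and well-defined momentum.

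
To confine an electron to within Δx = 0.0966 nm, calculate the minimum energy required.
1.021 eV

Localizing a particle requires giving it sufficient momentum uncertainty:

1. From uncertainty principle: Δp ≥ ℏ/(2Δx)
   Δp_min = (1.055e-34 J·s) / (2 × 9.660e-11 m)
   Δp_min = 5.458e-25 kg·m/s

2. This momentum uncertainty corresponds to kinetic energy:
   KE ≈ (Δp)²/(2m) = (5.458e-25)²/(2 × 9.109e-31 kg)
   KE = 1.635e-19 J = 1.021 eV

Tighter localization requires more energy.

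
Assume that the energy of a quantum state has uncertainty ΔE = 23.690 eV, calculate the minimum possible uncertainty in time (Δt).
13.892 as

Using the energy-time uncertainty principle:
ΔEΔt ≥ ℏ/2

The minimum uncertainty in time is:
Δt_min = ℏ/(2ΔE)
Δt_min = (1.055e-34 J·s) / (2 × 3.796e-18 J)
Δt_min = 1.389e-17 s = 13.892 as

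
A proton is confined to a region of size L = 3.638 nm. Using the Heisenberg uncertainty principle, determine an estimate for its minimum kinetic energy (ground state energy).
391.948 neV

Using the uncertainty principle to estimate ground state energy:

1. The position uncertainty is approximately the confinement size:
   Δx ≈ L = 3.638e-09 m

2. From ΔxΔp ≥ ℏ/2, the minimum momentum uncertainty is:
   Δp ≈ ℏ/(2L) = 1.449e-26 kg·m/s

3. The kinetic energy is approximately:
   KE ≈ (Δp)²/(2m) = (1.449e-26)²/(2 × 1.673e-27 kg)
   KE ≈ 6.280e-26 J = 391.948 neV

This is an order-of-magnitude estimate of the ground state energy.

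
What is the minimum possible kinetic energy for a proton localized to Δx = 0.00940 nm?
58.708 meV

Localizing a particle requires giving it sufficient momentum uncertainty:

1. From uncertainty principle: Δp ≥ ℏ/(2Δx)
   Δp_min = (1.055e-34 J·s) / (2 × 9.400e-12 m)
   Δp_min = 5.609e-24 kg·m/s

2. This momentum uncertainty corresponds to kinetic energy:
   KE ≈ (Δp)²/(2m) = (5.609e-24)²/(2 × 1.673e-27 kg)
   KE = 9.406e-21 J = 58.708 meV

Tighter localization requires more energy.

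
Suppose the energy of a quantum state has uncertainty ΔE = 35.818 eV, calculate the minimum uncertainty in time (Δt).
9.188 as

Using the energy-time uncertainty principle:
ΔEΔt ≥ ℏ/2

The minimum uncertainty in time is:
Δt_min = ℏ/(2ΔE)
Δt_min = (1.055e-34 J·s) / (2 × 5.739e-18 J)
Δt_min = 9.188e-18 s = 9.188 as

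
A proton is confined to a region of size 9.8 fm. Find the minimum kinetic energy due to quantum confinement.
54.013 keV

Using the uncertainty principle:

1. Position uncertainty: Δx ≈ 9.800e-15 m
2. Minimum momentum uncertainty: Δp = ℏ/(2Δx) = 5.380e-21 kg·m/s
3. Minimum kinetic energy:
   KE = (Δp)²/(2m) = (5.380e-21)²/(2 × 1.673e-27 kg)
   KE = 8.654e-15 J = 54.013 keV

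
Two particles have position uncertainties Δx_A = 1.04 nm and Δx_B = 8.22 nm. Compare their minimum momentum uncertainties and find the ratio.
Particle A has the larger minimum momentum uncertainty, by a factor of 7.90.

For each particle, the minimum momentum uncertainty is Δp_min = ℏ/(2Δx):

Particle A: Δp_A = ℏ/(2×1.040e-09 m) = 5.070e-26 kg·m/s
Particle B: Δp_B = ℏ/(2×8.220e-09 m) = 6.415e-27 kg·m/s

Ratio: Δp_A/Δp_B = 7.90

Since Δp_min ∝ 1/Δx, the particle with smaller position uncertainty (A) has larger momentum uncertainty.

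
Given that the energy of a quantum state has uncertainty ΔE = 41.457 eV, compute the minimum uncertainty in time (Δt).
7.938 as

Using the energy-time uncertainty principle:
ΔEΔt ≥ ℏ/2

The minimum uncertainty in time is:
Δt_min = ℏ/(2ΔE)
Δt_min = (1.055e-34 J·s) / (2 × 6.642e-18 J)
Δt_min = 7.938e-18 s = 7.938 as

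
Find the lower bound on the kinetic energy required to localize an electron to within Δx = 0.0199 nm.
24.052 eV

Localizing a particle requires giving it sufficient momentum uncertainty:

1. From uncertainty principle: Δp ≥ ℏ/(2Δx)
   Δp_min = (1.055e-34 J·s) / (2 × 1.990e-11 m)
   Δp_min = 2.650e-24 kg·m/s

2. This momentum uncertainty corresponds to kinetic energy:
   KE ≈ (Δp)²/(2m) = (2.650e-24)²/(2 × 9.109e-31 kg)
   KE = 3.854e-18 J = 24.052 eV

Tighter localization requires more energy.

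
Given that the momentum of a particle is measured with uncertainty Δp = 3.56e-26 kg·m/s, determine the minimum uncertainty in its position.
1.481 nm

Using the Heisenberg uncertainty principle:
ΔxΔp ≥ ℏ/2

The minimum uncertainty in position is:
Δx_min = ℏ/(2Δp)
Δx_min = (1.055e-34 J·s) / (2 × 3.560e-26 kg·m/s)
Δx_min = 1.481e-09 m = 1.481 nm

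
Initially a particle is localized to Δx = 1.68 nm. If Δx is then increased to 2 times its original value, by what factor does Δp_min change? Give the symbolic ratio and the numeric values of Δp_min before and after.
Original Δp_min = 3.139 × 10^-26 kg·m/s; new Δp'_min = 1.569 × 10^-26 kg·m/s; ratio Δp'_min/Δp_min = 1/2.

From the uncertainty principle ΔxΔp ≥ ℏ/2, the minimum momentum uncertainty is Δp_min = ℏ/(2Δx).

Original (Δx = 1.68 nm = 1.680e-09 m):
Δp_min = (1.055e-34 J·s)/(2 × 1.680e-09 m) = 3.139e-26 kg·m/s

When Δx → 2Δx:
Δp'_min = ℏ/(2 × 2Δx) = (1/2) × ℏ/(2Δx) = (1/2) × Δp_min
Δp'_min = 1/2 × 3.139e-26 kg·m/s = 1.569e-26 kg·m/s

Since Δp_min ∝ 1/Δx, when Δx is increased to 2 times its original value, Δp_min decreases to 1/2 of its original value.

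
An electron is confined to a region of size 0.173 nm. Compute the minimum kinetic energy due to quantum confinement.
318.252 meV

Using the uncertainty principle:

1. Position uncertainty: Δx ≈ 1.730e-10 m
2. Minimum momentum uncertainty: Δp = ℏ/(2Δx) = 3.048e-25 kg·m/s
3. Minimum kinetic energy:
   KE = (Δp)²/(2m) = (3.048e-25)²/(2 × 9.109e-31 kg)
   KE = 5.099e-20 J = 318.252 meV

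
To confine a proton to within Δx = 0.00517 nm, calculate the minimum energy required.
194.077 meV

Localizing a particle requires giving it sufficient momentum uncertainty:

1. From uncertainty principle: Δp ≥ ℏ/(2Δx)
   Δp_min = (1.055e-34 J·s) / (2 × 5.170e-12 m)
   Δp_min = 1.020e-23 kg·m/s

2. This momentum uncertainty corresponds to kinetic energy:
   KE ≈ (Δp)²/(2m) = (1.020e-23)²/(2 × 1.673e-27 kg)
   KE = 3.109e-20 J = 194.077 meV

Tighter localization requires more energy.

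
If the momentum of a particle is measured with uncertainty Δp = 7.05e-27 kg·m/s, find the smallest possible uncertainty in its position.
7.479 nm

Using the Heisenberg uncertainty principle:
ΔxΔp ≥ ℏ/2

The minimum uncertainty in position is:
Δx_min = ℏ/(2Δp)
Δx_min = (1.055e-34 J·s) / (2 × 7.050e-27 kg·m/s)
Δx_min = 7.479e-09 m = 7.479 nm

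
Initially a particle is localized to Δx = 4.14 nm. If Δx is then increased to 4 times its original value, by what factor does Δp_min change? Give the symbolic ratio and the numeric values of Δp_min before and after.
Original Δp_min = 1.274 × 10^-26 kg·m/s; new Δp'_min = 3.184 × 10^-27 kg·m/s; ratio Δp'_min/Δp_min = 1/4.

From the uncertainty principle ΔxΔp ≥ ℏ/2, the minimum momentum uncertainty is Δp_min = ℏ/(2Δx).

Original (Δx = 4.14 nm = 4.140e-09 m):
Δp_min = (1.055e-34 J·s)/(2 × 4.140e-09 m) = 1.274e-26 kg·m/s

When Δx → 4Δx:
Δp'_min = ℏ/(2 × 4Δx) = (1/4) × ℏ/(2Δx) = (1/4) × Δp_min
Δp'_min = 1/4 × 1.274e-26 kg·m/s = 3.184e-27 kg·m/s

Since Δp_min ∝ 1/Δx, when Δx is increased to 4 times its original value, Δp_min decreases to 1/4 of its original value.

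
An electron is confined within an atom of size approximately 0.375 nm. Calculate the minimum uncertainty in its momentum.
1.406 × 10^-25 kg·m/s

Using the Heisenberg uncertainty principle:
ΔxΔp ≥ ℏ/2

With Δx ≈ L = 3.750e-10 m (the confinement size):
Δp_min = ℏ/(2Δx)
Δp_min = (1.055e-34 J·s) / (2 × 3.750e-10 m)
Δp_min = 1.406e-25 kg·m/s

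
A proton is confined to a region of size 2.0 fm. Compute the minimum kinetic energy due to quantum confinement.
1.297 MeV

Using the uncertainty principle:

1. Position uncertainty: Δx ≈ 2.000e-15 m
2. Minimum momentum uncertainty: Δp = ℏ/(2Δx) = 2.636e-20 kg·m/s
3. Minimum kinetic energy:
   KE = (Δp)²/(2m) = (2.636e-20)²/(2 × 1.673e-27 kg)
   KE = 2.078e-13 J = 1.297 MeV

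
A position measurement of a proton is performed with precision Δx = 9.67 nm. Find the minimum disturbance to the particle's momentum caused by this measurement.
5.453 × 10^-27 kg·m/s

The uncertainty principle implies that measuring position disturbs momentum:
ΔxΔp ≥ ℏ/2

When we measure position with precision Δx, we necessarily introduce a momentum uncertainty:
Δp ≥ ℏ/(2Δx)
Δp_min = (1.055e-34 J·s) / (2 × 9.670e-09 m)
Δp_min = 5.453e-27 kg·m/s

The more precisely we measure position, the greater the momentum disturbance.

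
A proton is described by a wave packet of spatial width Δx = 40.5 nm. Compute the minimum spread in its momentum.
1.302 × 10^-27 kg·m/s

For a wave packet, the spatial width Δx and momentum spread Δp are related by the uncertainty principle:
ΔxΔp ≥ ℏ/2

The minimum momentum spread is:
Δp_min = ℏ/(2Δx)
Δp_min = (1.055e-34 J·s) / (2 × 4.050e-08 m)
Δp_min = 1.302e-27 kg·m/s

A wave packet cannot have both a well-defined position and well-defined momentum.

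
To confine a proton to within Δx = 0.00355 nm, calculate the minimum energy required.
411.621 meV

Localizing a particle requires giving it sufficient momentum uncertainty:

1. From uncertainty principle: Δp ≥ ℏ/(2Δx)
   Δp_min = (1.055e-34 J·s) / (2 × 3.550e-12 m)
   Δp_min = 1.485e-23 kg·m/s

2. This momentum uncertainty corresponds to kinetic energy:
   KE ≈ (Δp)²/(2m) = (1.485e-23)²/(2 × 1.673e-27 kg)
   KE = 6.595e-20 J = 411.621 meV

Tighter localization requires more energy.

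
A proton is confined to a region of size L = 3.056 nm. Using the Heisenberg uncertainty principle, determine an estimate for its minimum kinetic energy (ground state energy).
555.453 neV

Using the uncertainty principle to estimate ground state energy:

1. The position uncertainty is approximately the confinement size:
   Δx ≈ L = 3.056e-09 m

2. From ΔxΔp ≥ ℏ/2, the minimum momentum uncertainty is:
   Δp ≈ ℏ/(2L) = 1.725e-26 kg·m/s

3. The kinetic energy is approximately:
   KE ≈ (Δp)²/(2m) = (1.725e-26)²/(2 × 1.673e-27 kg)
   KE ≈ 8.899e-26 J = 555.453 neV

This is an order-of-magnitude estimate of the ground state energy.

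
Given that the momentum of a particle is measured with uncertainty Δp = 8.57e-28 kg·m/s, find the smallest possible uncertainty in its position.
61.527 nm

Using the Heisenberg uncertainty principle:
ΔxΔp ≥ ℏ/2

The minimum uncertainty in position is:
Δx_min = ℏ/(2Δp)
Δx_min = (1.055e-34 J·s) / (2 × 8.570e-28 kg·m/s)
Δx_min = 6.153e-08 m = 61.527 nm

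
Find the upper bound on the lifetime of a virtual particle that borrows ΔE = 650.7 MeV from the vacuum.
5.058 × 10^-25 s

Using the energy-time uncertainty principle:
ΔEΔt ≥ ℏ/2

For a virtual particle borrowing energy ΔE, the maximum lifetime is:
Δt_max = ℏ/(2ΔE)

Converting energy:
ΔE = 650.7 MeV = 1.043e-10 J

Δt_max = (1.055e-34 J·s) / (2 × 1.043e-10 J)
Δt_max = 5.058e-25 s = 5.058 × 10^-25 s

Virtual particles with higher borrowed energy exist for shorter times.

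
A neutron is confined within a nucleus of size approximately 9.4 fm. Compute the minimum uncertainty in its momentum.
5.609 × 10^-21 kg·m/s

Using the Heisenberg uncertainty principle:
ΔxΔp ≥ ℏ/2

With Δx ≈ L = 9.400e-15 m (the confinement size):
Δp_min = ℏ/(2Δx)
Δp_min = (1.055e-34 J·s) / (2 × 9.400e-15 m)
Δp_min = 5.609e-21 kg·m/s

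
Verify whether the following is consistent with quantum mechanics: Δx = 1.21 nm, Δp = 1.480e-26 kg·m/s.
No, it violates the uncertainty principle (impossible measurement).

Calculate the product ΔxΔp:
ΔxΔp = (1.210e-09 m) × (1.480e-26 kg·m/s)
ΔxΔp = 1.791e-35 J·s

Compare to the minimum allowed value ℏ/2:
ℏ/2 = 5.273e-35 J·s

Since ΔxΔp = 1.791e-35 J·s < 5.273e-35 J·s = ℏ/2,
the measurement violates the uncertainty principle.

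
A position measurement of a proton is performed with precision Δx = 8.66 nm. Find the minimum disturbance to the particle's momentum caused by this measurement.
6.089 × 10^-27 kg·m/s

The uncertainty principle implies that measuring position disturbs momentum:
ΔxΔp ≥ ℏ/2

When we measure position with precision Δx, we necessarily introduce a momentum uncertainty:
Δp ≥ ℏ/(2Δx)
Δp_min = (1.055e-34 J·s) / (2 × 8.660e-09 m)
Δp_min = 6.089e-27 kg·m/s

The more precisely we measure position, the greater the momentum disturbance.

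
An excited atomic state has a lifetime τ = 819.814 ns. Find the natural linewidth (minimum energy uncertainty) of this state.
401.440 peV

Using the energy-time uncertainty principle:
ΔEΔt ≥ ℏ/2

The lifetime τ represents the time uncertainty Δt.
The natural linewidth (minimum energy uncertainty) is:

ΔE = ℏ/(2τ)
ΔE = (1.055e-34 J·s) / (2 × 8.198e-07 s)
ΔE = 6.432e-29 J = 401.440 peV

This natural linewidth limits the precision of spectroscopic measurements.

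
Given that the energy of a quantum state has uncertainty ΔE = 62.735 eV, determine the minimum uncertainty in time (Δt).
5.246 as

Using the energy-time uncertainty principle:
ΔEΔt ≥ ℏ/2

The minimum uncertainty in time is:
Δt_min = ℏ/(2ΔE)
Δt_min = (1.055e-34 J·s) / (2 × 1.005e-17 J)
Δt_min = 5.246e-18 s = 5.246 as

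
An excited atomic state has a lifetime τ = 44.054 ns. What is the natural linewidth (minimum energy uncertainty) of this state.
7.471 neV

Using the energy-time uncertainty principle:
ΔEΔt ≥ ℏ/2

The lifetime τ represents the time uncertainty Δt.
The natural linewidth (minimum energy uncertainty) is:

ΔE = ℏ/(2τ)
ΔE = (1.055e-34 J·s) / (2 × 4.405e-08 s)
ΔE = 1.197e-27 J = 7.471 neV

This natural linewidth limits the precision of spectroscopic measurements.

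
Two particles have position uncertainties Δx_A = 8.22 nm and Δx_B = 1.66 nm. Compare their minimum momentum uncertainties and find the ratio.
Particle B has the larger minimum momentum uncertainty, by a factor of 4.95.

For each particle, the minimum momentum uncertainty is Δp_min = ℏ/(2Δx):

Particle A: Δp_A = ℏ/(2×8.220e-09 m) = 6.415e-27 kg·m/s
Particle B: Δp_B = ℏ/(2×1.660e-09 m) = 3.176e-26 kg·m/s

Ratio: Δp_B/Δp_A = 4.95

Since Δp_min ∝ 1/Δx, the particle with smaller position uncertainty (B) has larger momentum uncertainty.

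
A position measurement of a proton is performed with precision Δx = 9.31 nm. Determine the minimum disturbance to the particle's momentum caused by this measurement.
5.664 × 10^-27 kg·m/s

The uncertainty principle implies that measuring position disturbs momentum:
ΔxΔp ≥ ℏ/2

When we measure position with precision Δx, we necessarily introduce a momentum uncertainty:
Δp ≥ ℏ/(2Δx)
Δp_min = (1.055e-34 J·s) / (2 × 9.310e-09 m)
Δp_min = 5.664e-27 kg·m/s

The more precisely we measure position, the greater the momentum disturbance.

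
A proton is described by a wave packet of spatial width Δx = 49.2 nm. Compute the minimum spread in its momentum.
1.072 × 10^-27 kg·m/s

For a wave packet, the spatial width Δx and momentum spread Δp are related by the uncertainty principle:
ΔxΔp ≥ ℏ/2

The minimum momentum spread is:
Δp_min = ℏ/(2Δx)
Δp_min = (1.055e-34 J·s) / (2 × 4.920e-08 m)
Δp_min = 1.072e-27 kg·m/s

A wave packet cannot have both a well-defined position and well-defined momentum.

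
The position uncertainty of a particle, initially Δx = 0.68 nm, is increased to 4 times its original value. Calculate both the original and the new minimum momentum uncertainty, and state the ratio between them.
Original Δp_min = 7.754 × 10^-26 kg·m/s; new Δp'_min = 1.939 × 10^-26 kg·m/s; ratio Δp'_min/Δp_min = 1/4.

From the uncertainty principle ΔxΔp ≥ ℏ/2, the minimum momentum uncertainty is Δp_min = ℏ/(2Δx).

Original (Δx = 0.68 nm = 6.800e-10 m):
Δp_min = (1.055e-34 J·s)/(2 × 6.800e-10 m) = 7.754e-26 kg·m/s

When Δx → 4Δx:
Δp'_min = ℏ/(2 × 4Δx) = (1/4) × ℏ/(2Δx) = (1/4) × Δp_min
Δp'_min = 1/4 × 7.754e-26 kg·m/s = 1.939e-26 kg·m/s

Since Δp_min ∝ 1/Δx, when Δx is increased to 4 times its original value, Δp_min decreases to 1/4 of its original value.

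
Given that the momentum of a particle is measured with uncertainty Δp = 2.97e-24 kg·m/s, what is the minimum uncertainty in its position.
17.754 pm

Using the Heisenberg uncertainty principle:
ΔxΔp ≥ ℏ/2

The minimum uncertainty in position is:
Δx_min = ℏ/(2Δp)
Δx_min = (1.055e-34 J·s) / (2 × 2.970e-24 kg·m/s)
Δx_min = 1.775e-11 m = 17.754 pm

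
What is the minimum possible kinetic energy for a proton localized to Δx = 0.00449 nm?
257.313 meV

Localizing a particle requires giving it sufficient momentum uncertainty:

1. From uncertainty principle: Δp ≥ ℏ/(2Δx)
   Δp_min = (1.055e-34 J·s) / (2 × 4.490e-12 m)
   Δp_min = 1.174e-23 kg·m/s

2. This momentum uncertainty corresponds to kinetic energy:
   KE ≈ (Δp)²/(2m) = (1.174e-23)²/(2 × 1.673e-27 kg)
   KE = 4.123e-20 J = 257.313 meV

Tighter localization requires more energy.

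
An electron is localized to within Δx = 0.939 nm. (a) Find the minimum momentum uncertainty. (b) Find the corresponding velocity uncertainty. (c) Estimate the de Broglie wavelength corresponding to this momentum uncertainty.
(a) Δp_min = 5.615 × 10^-26 kg·m/s
(b) Δv_min = 61.644 km/s
(c) λ_dB = 11.800 nm

Step-by-step:

(a) From the uncertainty principle:
Δp_min = ℏ/(2Δx) = (1.055e-34 J·s)/(2 × 9.390e-10 m) = 5.615e-26 kg·m/s

(b) The velocity uncertainty:
Δv = Δp/m = (5.615e-26 kg·m/s)/(9.109e-31 kg) = 6.164e+04 m/s = 61.644 km/s

(c) The de Broglie wavelength for this momentum:
λ = h/p = (6.626e-34 J·s)/(5.615e-26 kg·m/s) = 1.180e-08 m = 11.800 nm

Note: The de Broglie wavelength is comparable to the localization size, as expected from wave-particle duality.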